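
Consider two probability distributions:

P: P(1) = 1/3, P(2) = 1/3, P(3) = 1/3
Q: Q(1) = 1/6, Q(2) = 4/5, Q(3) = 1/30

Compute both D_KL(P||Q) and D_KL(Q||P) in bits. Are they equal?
D_KL(P||Q) = 1.0196 bits, D_KL(Q||P) = 0.7330 bits. No, they are not equal.

D_KL(P||Q) = Σ P(x) log₂(P(x)/Q(x))

Computing term by term:
  P(1)·log₂(P(1)/Q(1)) = (1/3)·log₂((1/3)/(1/6)) = 0.33333
  P(2)·log₂(P(2)/Q(2)) = (1/3)·log₂((1/3)/(4/5)) = -0.42101
  P(3)·log₂(P(3)/Q(3)) = (1/3)·log₂((1/3)/(1/30)) = 1.10731

D_KL(P||Q) = 0.33333 - 0.42101 + 1.10731 = 1.01963 ≈ 1.0196 bits

D_KL(Q||P) = Σ Q(x) log₂(Q(x)/P(x))

Computing term by term:
  Q(1)·log₂(Q(1)/P(1)) = (1/6)·log₂((1/6)/(1/3)) = -0.16667
  Q(2)·log₂(Q(2)/P(2)) = (4/5)·log₂((4/5)/(1/3)) = 1.01043
  Q(3)·log₂(Q(3)/P(3)) = (1/30)·log₂((1/30)/(1/3)) = -0.11073

D_KL(Q||P) = -0.16667 + 1.01043 - 0.11073 = 0.73303 ≈ 0.7330 bits

These are NOT equal (difference: 0.2866 bits). KL divergence is asymmetric: D_KL(P||Q) ≠ D_KL(Q||P) in general.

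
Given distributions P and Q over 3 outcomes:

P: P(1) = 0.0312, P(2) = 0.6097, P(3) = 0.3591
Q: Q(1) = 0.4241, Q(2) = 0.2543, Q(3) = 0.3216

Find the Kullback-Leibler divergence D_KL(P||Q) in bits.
0.7089 bits

D_KL(P||Q) = Σ P(x) log₂(P(x)/Q(x))

Computing term by term:
  P(1)·log₂(P(1)/Q(1)) = 0.0312·log₂(0.0312/0.4241) = -0.11746
  P(2)·log₂(P(2)/Q(2)) = 0.6097·log₂(0.6097/0.2543) = 0.76918
  P(3)·log₂(P(3)/Q(3)) = 0.3591·log₂(0.3591/0.3216) = 0.05714

D_KL(P||Q) = -0.11746 + 0.76918 + 0.05714 = 0.70886 ≈ 0.7089 bits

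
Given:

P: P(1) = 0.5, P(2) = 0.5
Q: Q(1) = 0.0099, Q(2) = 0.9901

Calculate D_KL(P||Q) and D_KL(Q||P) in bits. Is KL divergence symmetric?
D_KL(P||Q) = 2.3364 bits, D_KL(Q||P) = 0.9199 bits. No, KL divergence is not symmetric.

D_KL(P||Q) = Σ P(x) log₂(P(x)/Q(x))

Computing term by term:
  P(1)·log₂(P(1)/Q(1)) = 0.5·log₂(0.5/0.0099) = 2.82918
  P(2)·log₂(P(2)/Q(2)) = 0.5·log₂(0.5/0.9901) = -0.49282

D_KL(P||Q) = 2.82918 - 0.49282 = 2.33636 ≈ 2.3364 bits

D_KL(Q||P) = Σ Q(x) log₂(Q(x)/P(x))

Computing term by term:
  Q(1)·log₂(Q(1)/P(1)) = 0.0099·log₂(0.0099/0.5) = -0.05602
  Q(2)·log₂(Q(2)/P(2)) = 0.9901·log₂(0.9901/0.5) = 0.97589

D_KL(Q||P) = -0.05602 + 0.97589 = 0.91987 ≈ 0.9199 bits

These are NOT equal (difference: 1.4165 bits). KL divergence is asymmetric: D_KL(P||Q) ≠ D_KL(Q||P) in general.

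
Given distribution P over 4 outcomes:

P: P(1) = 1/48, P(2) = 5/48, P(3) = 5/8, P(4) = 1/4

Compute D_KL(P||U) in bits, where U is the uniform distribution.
0.6200 bits

U(i) = 1/4 for all i

D_KL(P||U) = Σ P(x) log₂(P(x) / (1/4))
           = Σ P(x) log₂(P(x)) + log₂(4)
           = log₂(4) - H(P)

H(P) = -Σ P(x) log₂(P(x)):
  -P(1)·log₂(P(1)) = -(1/48)·log₂(1/48) = 0.11635
  -P(2)·log₂(P(2)) = -(5/48)·log₂(5/48) = 0.33990
  -P(3)·log₂(P(3)) = -(5/8)·log₂(5/8) = 0.42379
  -P(4)·log₂(P(4)) = -(1/4)·log₂(1/4) = 0.50000
H(P) = 0.11635 + 0.33990 + 0.42379 + 0.50000 = 1.38004 bits

log₂(4) = 2.00000 bits

D_KL(P||U) = 2.00000 - 1.38004 = 0.61996 ≈ 0.6200 bits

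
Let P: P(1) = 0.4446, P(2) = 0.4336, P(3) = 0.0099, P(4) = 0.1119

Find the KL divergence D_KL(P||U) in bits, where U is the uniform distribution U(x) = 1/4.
0.5379 bits

U(i) = 1/4 for all i

D_KL(P||U) = Σ P(x) log₂(P(x) / (1/4))
           = Σ P(x) log₂(P(x)) + log₂(4)
           = log₂(4) - H(P)

H(P) = -Σ P(x) log₂(P(x)):
  -P(1)·log₂(P(1)) = -(0.4446)·log₂(0.4446) = 0.51992
  -P(2)·log₂(P(2)) = -(0.4336)·log₂(0.4336) = 0.52273
  -P(3)·log₂(P(3)) = -(0.0099)·log₂(0.0099) = 0.06592
  -P(4)·log₂(P(4)) = -(0.1119)·log₂(0.1119) = 0.35357
H(P) = 0.51992 + 0.52273 + 0.06592 + 0.35357 = 1.46214 bits

log₂(4) = 2.00000 bits

D_KL(P||U) = 2.00000 - 1.46214 = 0.53786 ≈ 0.5379 bits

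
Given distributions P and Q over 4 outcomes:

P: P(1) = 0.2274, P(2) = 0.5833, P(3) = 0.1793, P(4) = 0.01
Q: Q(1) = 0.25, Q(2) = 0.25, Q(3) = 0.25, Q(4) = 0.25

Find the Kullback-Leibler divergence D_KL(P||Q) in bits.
0.5495 bits

D_KL(P||Q) = Σ P(x) log₂(P(x)/Q(x))

Computing term by term:
  P(1)·log₂(P(1)/Q(1)) = 0.2274·log₂(0.2274/0.25) = -0.03108
  P(2)·log₂(P(2)/Q(2)) = 0.5833·log₂(0.5833/0.25) = 0.71297
  P(3)·log₂(P(3)/Q(3)) = 0.1793·log₂(0.1793/0.25) = -0.08598
  P(4)·log₂(P(4)/Q(4)) = 0.01·log₂(0.01/0.25) = -0.04644

D_KL(P||Q) = -0.03108 + 0.71297 - 0.08598 - 0.04644 = 0.54947 ≈ 0.5495 bits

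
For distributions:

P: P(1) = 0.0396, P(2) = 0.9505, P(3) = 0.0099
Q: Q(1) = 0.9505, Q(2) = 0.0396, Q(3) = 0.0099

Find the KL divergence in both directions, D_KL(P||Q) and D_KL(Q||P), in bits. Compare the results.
D_KL(P||Q) = 4.1766 bits, D_KL(Q||P) = 4.1766 bits. The two directions give exactly the same value for this pair.

D_KL(P||Q) = Σ P(x) log₂(P(x)/Q(x))

Computing term by term:
  P(1)·log₂(P(1)/Q(1)) = 0.0396·log₂(0.0396/0.9505) = -0.18157
  P(2)·log₂(P(2)/Q(2)) = 0.9505·log₂(0.9505/0.0396) = 4.35815
  P(3)·log₂(P(3)/Q(3)) = 0.0099·log₂(0.0099/0.0099) = 0.00000

D_KL(P||Q) = -0.18157 + 4.35815 + 0.00000 = 4.17658 ≈ 4.1766 bits

D_KL(Q||P) = Σ Q(x) log₂(Q(x)/P(x))

Computing term by term:
  Q(1)·log₂(Q(1)/P(1)) = 0.9505·log₂(0.9505/0.0396) = 4.35815
  Q(2)·log₂(Q(2)/P(2)) = 0.0396·log₂(0.0396/0.9505) = -0.18157
  Q(3)·log₂(Q(3)/P(3)) = 0.0099·log₂(0.0099/0.0099) = 0.00000

D_KL(Q||P) = 4.35815 - 0.18157 + 0.00000 = 4.17658 ≈ 4.1766 bits

These ARE equal here. Q is P with outcomes relabeled (Q(1) = P(2), Q(2) = P(1)) by a relabeling that is its own inverse, so the two sums contain exactly the same terms in a different order. This is a special case — KL divergence is not symmetric in general: D_KL(P||Q) ≠ D_KL(Q||P) for most P, Q.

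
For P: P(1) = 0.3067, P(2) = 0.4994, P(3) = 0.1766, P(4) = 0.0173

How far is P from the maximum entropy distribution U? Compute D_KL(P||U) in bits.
0.4338 bits

U(i) = 1/4 for all i

D_KL(P||U) = Σ P(x) log₂(P(x) / (1/4))
           = Σ P(x) log₂(P(x)) + log₂(4)
           = log₂(4) - H(P)

H(P) = -Σ P(x) log₂(P(x)):
  -P(1)·log₂(P(1)) = -(0.3067)·log₂(0.3067) = 0.52295
  -P(2)·log₂(P(2)) = -(0.4994)·log₂(0.4994) = 0.50027
  -P(3)·log₂(P(3)) = -(0.1766)·log₂(0.1766) = 0.44175
  -P(4)·log₂(P(4)) = -(0.0173)·log₂(0.0173) = 0.10126
H(P) = 0.52295 + 0.50027 + 0.44175 + 0.10126 = 1.56623 bits

log₂(4) = 2.00000 bits

D_KL(P||U) = 2.00000 - 1.56623 = 0.43377 ≈ 0.4338 bits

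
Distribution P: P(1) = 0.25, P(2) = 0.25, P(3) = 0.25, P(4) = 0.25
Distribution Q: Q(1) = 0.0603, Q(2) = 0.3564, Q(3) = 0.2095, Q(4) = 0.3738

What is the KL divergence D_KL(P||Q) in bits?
0.3037 bits

D_KL(P||Q) = Σ P(x) log₂(P(x)/Q(x))

Computing term by term:
  P(1)·log₂(P(1)/Q(1)) = 0.25·log₂(0.25/0.0603) = 0.51292
  P(2)·log₂(P(2)/Q(2)) = 0.25·log₂(0.25/0.3564) = -0.12789
  P(3)·log₂(P(3)/Q(3)) = 0.25·log₂(0.25/0.2095) = 0.06374
  P(4)·log₂(P(4)/Q(4)) = 0.25·log₂(0.25/0.3738) = -0.14508

D_KL(P||Q) = 0.51292 - 0.12789 + 0.06374 - 0.14508 = 0.30369 ≈ 0.3037 bits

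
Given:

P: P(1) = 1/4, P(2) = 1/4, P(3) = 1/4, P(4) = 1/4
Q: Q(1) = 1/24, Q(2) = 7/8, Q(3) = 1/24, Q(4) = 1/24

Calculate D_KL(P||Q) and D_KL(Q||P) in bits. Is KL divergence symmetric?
D_KL(P||Q) = 1.4869 bits, D_KL(Q||P) = 1.2583 bits. No, KL divergence is not symmetric.

D_KL(P||Q) = Σ P(x) log₂(P(x)/Q(x))

Computing term by term:
  P(1)·log₂(P(1)/Q(1)) = (1/4)·log₂((1/4)/(1/24)) = 0.64624
  P(2)·log₂(P(2)/Q(2)) = (1/4)·log₂((1/4)/(7/8)) = -0.45184
  P(3)·log₂(P(3)/Q(3)) = (1/4)·log₂((1/4)/(1/24)) = 0.64624
  P(4)·log₂(P(4)/Q(4)) = (1/4)·log₂((1/4)/(1/24)) = 0.64624

D_KL(P||Q) = 0.64624 - 0.45184 + 0.64624 + 0.64624 = 1.48688 ≈ 1.4869 bits

D_KL(Q||P) = Σ Q(x) log₂(Q(x)/P(x))

Computing term by term:
  Q(1)·log₂(Q(1)/P(1)) = (1/24)·log₂((1/24)/(1/4)) = -0.10771
  Q(2)·log₂(Q(2)/P(2)) = (7/8)·log₂((7/8)/(1/4)) = 1.58144
  Q(3)·log₂(Q(3)/P(3)) = (1/24)·log₂((1/24)/(1/4)) = -0.10771
  Q(4)·log₂(Q(4)/P(4)) = (1/24)·log₂((1/24)/(1/4)) = -0.10771

D_KL(Q||P) = -0.10771 + 1.58144 - 0.10771 - 0.10771 = 1.25831 ≈ 1.2583 bits

These are NOT equal (difference: 0.2286 bits). KL divergence is asymmetric: D_KL(P||Q) ≠ D_KL(Q||P) in general.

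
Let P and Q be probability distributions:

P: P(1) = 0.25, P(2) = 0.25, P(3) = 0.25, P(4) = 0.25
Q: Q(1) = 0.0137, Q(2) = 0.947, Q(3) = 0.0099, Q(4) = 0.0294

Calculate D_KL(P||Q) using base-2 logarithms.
2.5037 bits

D_KL(P||Q) = Σ P(x) log₂(P(x)/Q(x))

Computing term by term:
  P(1)·log₂(P(1)/Q(1)) = 0.25·log₂(0.25/0.0137) = 1.04742
  P(2)·log₂(P(2)/Q(2)) = 0.25·log₂(0.25/0.947) = -0.48036
  P(3)·log₂(P(3)/Q(3)) = 0.25·log₂(0.25/0.0099) = 1.16459
  P(4)·log₂(P(4)/Q(4)) = 0.25·log₂(0.25/0.0294) = 0.77201

D_KL(P||Q) = 1.04742 - 0.48036 + 1.16459 + 0.77201 = 2.50366 ≈ 2.5037 bits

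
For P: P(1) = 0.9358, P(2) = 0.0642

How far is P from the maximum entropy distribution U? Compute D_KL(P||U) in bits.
0.6561 bits

U(i) = 1/2 for all i

D_KL(P||U) = Σ P(x) log₂(P(x) / (1/2))
           = Σ P(x) log₂(P(x)) + log₂(2)
           = log₂(2) - H(P)

H(P) = -Σ P(x) log₂(P(x)):
  -P(1)·log₂(P(1)) = -(0.9358)·log₂(0.9358) = 0.08958
  -P(2)·log₂(P(2)) = -(0.0642)·log₂(0.0642) = 0.25431
H(P) = 0.08958 + 0.25431 = 0.34389 bits

log₂(2) = 1.00000 bits

D_KL(P||U) = 1.00000 - 0.34389 = 0.65611 ≈ 0.6561 bits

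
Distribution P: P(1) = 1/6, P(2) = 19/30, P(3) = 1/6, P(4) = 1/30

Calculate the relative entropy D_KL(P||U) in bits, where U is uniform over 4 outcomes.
0.5574 bits

U(i) = 1/4 for all i

D_KL(P||U) = Σ P(x) log₂(P(x) / (1/4))
           = Σ P(x) log₂(P(x)) + log₂(4)
           = log₂(4) - H(P)

H(P) = -Σ P(x) log₂(P(x)):
  -P(1)·log₂(P(1)) = -(1/6)·log₂(1/6) = 0.43083
  -P(2)·log₂(P(2)) = -(19/30)·log₂(19/30) = 0.41734
  -P(3)·log₂(P(3)) = -(1/6)·log₂(1/6) = 0.43083
  -P(4)·log₂(P(4)) = -(1/30)·log₂(1/30) = 0.16356
H(P) = 0.43083 + 0.41734 + 0.43083 + 0.16356 = 1.44256 bits

log₂(4) = 2.00000 bits

D_KL(P||U) = 2.00000 - 1.44256 = 0.55744 ≈ 0.5574 bits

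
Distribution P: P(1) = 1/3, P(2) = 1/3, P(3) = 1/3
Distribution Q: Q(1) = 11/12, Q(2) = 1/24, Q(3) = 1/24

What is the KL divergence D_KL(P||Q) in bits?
1.5135 bits

D_KL(P||Q) = Σ P(x) log₂(P(x)/Q(x))

Computing term by term:
  P(1)·log₂(P(1)/Q(1)) = (1/3)·log₂((1/3)/(11/12)) = -0.48648
  P(2)·log₂(P(2)/Q(2)) = (1/3)·log₂((1/3)/(1/24)) = 1.00000
  P(3)·log₂(P(3)/Q(3)) = (1/3)·log₂((1/3)/(1/24)) = 1.00000

D_KL(P||Q) = -0.48648 + 1.00000 + 1.00000 = 1.51352 ≈ 1.5135 bits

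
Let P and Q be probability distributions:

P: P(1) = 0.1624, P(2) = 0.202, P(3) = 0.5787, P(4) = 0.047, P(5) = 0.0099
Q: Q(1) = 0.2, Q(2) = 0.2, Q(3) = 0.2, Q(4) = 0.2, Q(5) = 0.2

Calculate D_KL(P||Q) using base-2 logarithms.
0.7000 bits

D_KL(P||Q) = Σ P(x) log₂(P(x)/Q(x))

Computing term by term:
  P(1)·log₂(P(1)/Q(1)) = 0.1624·log₂(0.1624/0.2) = -0.04879
  P(2)·log₂(P(2)/Q(2)) = 0.202·log₂(0.202/0.2) = 0.00290
  P(3)·log₂(P(3)/Q(3)) = 0.5787·log₂(0.5787/0.2) = 0.88704
  P(4)·log₂(P(4)/Q(4)) = 0.047·log₂(0.047/0.2) = -0.09820
  P(5)·log₂(P(5)/Q(5)) = 0.0099·log₂(0.0099/0.2) = -0.04293

D_KL(P||Q) = -0.04879 + 0.00290 + 0.88704 - 0.09820 - 0.04293 = 0.70002 ≈ 0.7000 bits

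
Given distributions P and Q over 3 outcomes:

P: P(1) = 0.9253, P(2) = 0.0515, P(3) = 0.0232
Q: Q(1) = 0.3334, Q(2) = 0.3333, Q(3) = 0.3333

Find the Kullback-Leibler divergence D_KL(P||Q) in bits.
1.1347 bits

D_KL(P||Q) = Σ P(x) log₂(P(x)/Q(x))

Computing term by term:
  P(1)·log₂(P(1)/Q(1)) = 0.9253·log₂(0.9253/0.3334) = 1.36266
  P(2)·log₂(P(2)/Q(2)) = 0.0515·log₂(0.0515/0.3333) = -0.13875
  P(3)·log₂(P(3)/Q(3)) = 0.0232·log₂(0.0232/0.3333) = -0.08920

D_KL(P||Q) = 1.36266 - 0.13875 - 0.08920 = 1.13471 ≈ 1.1347 bits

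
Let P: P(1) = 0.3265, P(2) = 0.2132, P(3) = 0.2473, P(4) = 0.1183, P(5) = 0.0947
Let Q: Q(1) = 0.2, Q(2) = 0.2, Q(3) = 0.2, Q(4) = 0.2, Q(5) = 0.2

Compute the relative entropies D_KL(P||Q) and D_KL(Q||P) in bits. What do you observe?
D_KL(P||Q) = 0.1345 bits, D_KL(Q||P) = 0.1461 bits. The two directions give different values (D_KL(Q||P) exceeds D_KL(P||Q) by 0.0116 bits): KL divergence is asymmetric.

D_KL(P||Q) = Σ P(x) log₂(P(x)/Q(x))

Computing term by term:
  P(1)·log₂(P(1)/Q(1)) = 0.3265·log₂(0.3265/0.2) = 0.23086
  P(2)·log₂(P(2)/Q(2)) = 0.2132·log₂(0.2132/0.2) = 0.01966
  P(3)·log₂(P(3)/Q(3)) = 0.2473·log₂(0.2473/0.2) = 0.07574
  P(4)·log₂(P(4)/Q(4)) = 0.1183·log₂(0.1183/0.2) = -0.08962
  P(5)·log₂(P(5)/Q(5)) = 0.0947·log₂(0.0947/0.2) = -0.10214

D_KL(P||Q) = 0.23086 + 0.01966 + 0.07574 - 0.08962 - 0.10214 = 0.13450 ≈ 0.1345 bits

D_KL(Q||P) = Σ Q(x) log₂(Q(x)/P(x))

Computing term by term:
  Q(1)·log₂(Q(1)/P(1)) = 0.2·log₂(0.2/0.3265) = -0.14142
  Q(2)·log₂(Q(2)/P(2)) = 0.2·log₂(0.2/0.2132) = -0.01844
  Q(3)·log₂(Q(3)/P(3)) = 0.2·log₂(0.2/0.2473) = -0.06125
  Q(4)·log₂(Q(4)/P(4)) = 0.2·log₂(0.2/0.1183) = 0.15151
  Q(5)·log₂(Q(5)/P(5)) = 0.2·log₂(0.2/0.0947) = 0.21571

D_KL(Q||P) = -0.14142 - 0.01844 - 0.06125 + 0.15151 + 0.21571 = 0.14611 ≈ 0.1461 bits

These are NOT equal (difference: 0.0116 bits). KL divergence is asymmetric: D_KL(P||Q) ≠ D_KL(Q||P) in general.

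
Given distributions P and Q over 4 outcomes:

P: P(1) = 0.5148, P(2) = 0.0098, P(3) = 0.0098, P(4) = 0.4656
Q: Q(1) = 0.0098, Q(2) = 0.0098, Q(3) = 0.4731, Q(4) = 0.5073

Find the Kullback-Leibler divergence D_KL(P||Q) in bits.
2.8297 bits

D_KL(P||Q) = Σ P(x) log₂(P(x)/Q(x))

Computing term by term:
  P(1)·log₂(P(1)/Q(1)) = 0.5148·log₂(0.5148/0.0098) = 2.94213
  P(2)·log₂(P(2)/Q(2)) = 0.0098·log₂(0.0098/0.0098) = 0.00000
  P(3)·log₂(P(3)/Q(3)) = 0.0098·log₂(0.0098/0.4731) = -0.05481
  P(4)·log₂(P(4)/Q(4)) = 0.4656·log₂(0.4656/0.5073) = -0.05762

D_KL(P||Q) = 2.94213 + 0.00000 - 0.05481 - 0.05762 = 2.82970 ≈ 2.8297 bits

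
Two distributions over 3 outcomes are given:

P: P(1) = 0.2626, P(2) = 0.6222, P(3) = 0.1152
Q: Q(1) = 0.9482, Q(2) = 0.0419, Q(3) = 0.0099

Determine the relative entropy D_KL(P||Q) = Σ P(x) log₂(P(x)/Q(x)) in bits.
2.3433 bits

D_KL(P||Q) = Σ P(x) log₂(P(x)/Q(x))

Computing term by term:
  P(1)·log₂(P(1)/Q(1)) = 0.2626·log₂(0.2626/0.9482) = -0.48642
  P(2)·log₂(P(2)/Q(2)) = 0.6222·log₂(0.6222/0.0419) = 2.42182
  P(3)·log₂(P(3)/Q(3)) = 0.1152·log₂(0.1152/0.0099) = 0.40787

D_KL(P||Q) = -0.48642 + 2.42182 + 0.40787 = 2.34327 ≈ 2.3433 bits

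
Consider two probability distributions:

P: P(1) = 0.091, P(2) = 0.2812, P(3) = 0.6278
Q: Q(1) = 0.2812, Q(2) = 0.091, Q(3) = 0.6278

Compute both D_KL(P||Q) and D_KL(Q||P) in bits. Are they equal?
D_KL(P||Q) = 0.3096 bits, D_KL(Q||P) = 0.3096 bits. Yes, in this case they are equal (although KL divergence is not symmetric in general).

D_KL(P||Q) = Σ P(x) log₂(P(x)/Q(x))

Computing term by term:
  P(1)·log₂(P(1)/Q(1)) = 0.091·log₂(0.091/0.2812) = -0.14812
  P(2)·log₂(P(2)/Q(2)) = 0.2812·log₂(0.2812/0.091) = 0.45770
  P(3)·log₂(P(3)/Q(3)) = 0.6278·log₂(0.6278/0.6278) = 0.00000

D_KL(P||Q) = -0.14812 + 0.45770 + 0.00000 = 0.30958 ≈ 0.3096 bits

D_KL(Q||P) = Σ Q(x) log₂(Q(x)/P(x))

Computing term by term:
  Q(1)·log₂(Q(1)/P(1)) = 0.2812·log₂(0.2812/0.091) = 0.45770
  Q(2)·log₂(Q(2)/P(2)) = 0.091·log₂(0.091/0.2812) = -0.14812
  Q(3)·log₂(Q(3)/P(3)) = 0.6278·log₂(0.6278/0.6278) = 0.00000

D_KL(Q||P) = 0.45770 - 0.14812 + 0.00000 = 0.30958 ≈ 0.3096 bits

These ARE equal here. Q is P with outcomes relabeled (Q(1) = P(2), Q(2) = P(1)) by a relabeling that is its own inverse, so the two sums contain exactly the same terms in a different order. This is a special case — KL divergence is not symmetric in general: D_KL(P||Q) ≠ D_KL(Q||P) for most P, Q.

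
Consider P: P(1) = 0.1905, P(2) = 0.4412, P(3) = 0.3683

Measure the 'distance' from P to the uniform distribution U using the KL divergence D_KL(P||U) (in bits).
0.0777 bits

U(i) = 1/3 for all i

D_KL(P||U) = Σ P(x) log₂(P(x) / (1/3))
           = Σ P(x) log₂(P(x)) + log₂(3)
           = log₂(3) - H(P)

H(P) = -Σ P(x) log₂(P(x)):
  -P(1)·log₂(P(1)) = -(0.1905)·log₂(0.1905) = 0.45570
  -P(2)·log₂(P(2)) = -(0.4412)·log₂(0.4412) = 0.52083
  -P(3)·log₂(P(3)) = -(0.3683)·log₂(0.3683) = 0.53074
H(P) = 0.45570 + 0.52083 + 0.53074 = 1.50727 bits

log₂(3) = 1.58496 bits

D_KL(P||U) = 1.58496 - 1.50727 = 0.07769 ≈ 0.0777 bits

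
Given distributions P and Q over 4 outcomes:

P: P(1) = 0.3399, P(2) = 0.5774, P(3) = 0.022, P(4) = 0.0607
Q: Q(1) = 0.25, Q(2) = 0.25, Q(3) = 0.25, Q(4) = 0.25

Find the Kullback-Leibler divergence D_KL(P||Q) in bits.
0.6468 bits

D_KL(P||Q) = Σ P(x) log₂(P(x)/Q(x))

Computing term by term:
  P(1)·log₂(P(1)/Q(1)) = 0.3399·log₂(0.3399/0.25) = 0.15064
  P(2)·log₂(P(2)/Q(2)) = 0.5774·log₂(0.5774/0.25) = 0.69729
  P(3)·log₂(P(3)/Q(3)) = 0.022·log₂(0.022/0.25) = -0.07714
  P(4)·log₂(P(4)/Q(4)) = 0.0607·log₂(0.0607/0.25) = -0.12396

D_KL(P||Q) = 0.15064 + 0.69729 - 0.07714 - 0.12396 = 0.64683 ≈ 0.6468 bits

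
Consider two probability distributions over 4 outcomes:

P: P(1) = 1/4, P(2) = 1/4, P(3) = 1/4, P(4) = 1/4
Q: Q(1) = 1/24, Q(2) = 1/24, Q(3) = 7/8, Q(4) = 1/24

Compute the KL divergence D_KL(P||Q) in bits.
1.4869 bits

D_KL(P||Q) = Σ P(x) log₂(P(x)/Q(x))

Computing term by term:
  P(1)·log₂(P(1)/Q(1)) = (1/4)·log₂((1/4)/(1/24)) = 0.64624
  P(2)·log₂(P(2)/Q(2)) = (1/4)·log₂((1/4)/(1/24)) = 0.64624
  P(3)·log₂(P(3)/Q(3)) = (1/4)·log₂((1/4)/(7/8)) = -0.45184
  P(4)·log₂(P(4)/Q(4)) = (1/4)·log₂((1/4)/(1/24)) = 0.64624

D_KL(P||Q) = 0.64624 + 0.64624 - 0.45184 + 0.64624 = 1.48688 ≈ 1.4869 bits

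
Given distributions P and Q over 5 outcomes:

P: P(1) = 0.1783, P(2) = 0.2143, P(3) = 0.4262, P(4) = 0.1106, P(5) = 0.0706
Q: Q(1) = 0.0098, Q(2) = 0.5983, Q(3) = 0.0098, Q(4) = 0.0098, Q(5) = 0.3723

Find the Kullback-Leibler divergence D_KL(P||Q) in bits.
2.9658 bits

D_KL(P||Q) = Σ P(x) log₂(P(x)/Q(x))

Computing term by term:
  P(1)·log₂(P(1)/Q(1)) = 0.1783·log₂(0.1783/0.0098) = 0.74625
  P(2)·log₂(P(2)/Q(2)) = 0.2143·log₂(0.2143/0.5983) = -0.31743
  P(3)·log₂(P(3)/Q(3)) = 0.4262·log₂(0.4262/0.0098) = 2.31964
  P(4)·log₂(P(4)/Q(4)) = 0.1106·log₂(0.1106/0.0098) = 0.38670
  P(5)·log₂(P(5)/Q(5)) = 0.0706·log₂(0.0706/0.3723) = -0.16935

D_KL(P||Q) = 0.74625 - 0.31743 + 2.31964 + 0.38670 - 0.16935 = 2.96581 ≈ 2.9658 bits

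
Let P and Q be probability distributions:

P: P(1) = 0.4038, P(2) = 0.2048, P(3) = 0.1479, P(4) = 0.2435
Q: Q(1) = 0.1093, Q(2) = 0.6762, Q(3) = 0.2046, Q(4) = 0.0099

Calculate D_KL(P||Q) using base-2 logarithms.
1.4642 bits

D_KL(P||Q) = Σ P(x) log₂(P(x)/Q(x))

Computing term by term:
  P(1)·log₂(P(1)/Q(1)) = 0.4038·log₂(0.4038/0.1093) = 0.76130
  P(2)·log₂(P(2)/Q(2)) = 0.2048·log₂(0.2048/0.6762) = -0.35292
  P(3)·log₂(P(3)/Q(3)) = 0.1479·log₂(0.1479/0.2046) = -0.06924
  P(4)·log₂(P(4)/Q(4)) = 0.2435·log₂(0.2435/0.0099) = 1.12506

D_KL(P||Q) = 0.76130 - 0.35292 - 0.06924 + 1.12506 = 1.46420 ≈ 1.4642 bits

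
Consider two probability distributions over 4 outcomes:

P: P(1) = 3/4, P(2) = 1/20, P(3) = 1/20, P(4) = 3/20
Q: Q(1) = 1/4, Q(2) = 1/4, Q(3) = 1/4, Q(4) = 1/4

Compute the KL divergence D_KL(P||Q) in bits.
0.8460 bits

D_KL(P||Q) = Σ P(x) log₂(P(x)/Q(x))

Computing term by term:
  P(1)·log₂(P(1)/Q(1)) = (3/4)·log₂((3/4)/(1/4)) = 1.18872
  P(2)·log₂(P(2)/Q(2)) = (1/20)·log₂((1/20)/(1/4)) = -0.11610
  P(3)·log₂(P(3)/Q(3)) = (1/20)·log₂((1/20)/(1/4)) = -0.11610
  P(4)·log₂(P(4)/Q(4)) = (3/20)·log₂((3/20)/(1/4)) = -0.11054

D_KL(P||Q) = 1.18872 - 0.11610 - 0.11610 - 0.11054 = 0.84598 ≈ 0.8460 bits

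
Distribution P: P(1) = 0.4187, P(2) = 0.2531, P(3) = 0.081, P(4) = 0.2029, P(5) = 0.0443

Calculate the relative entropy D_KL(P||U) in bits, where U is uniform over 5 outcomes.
0.3345 bits

U(i) = 1/5 for all i

D_KL(P||U) = Σ P(x) log₂(P(x) / (1/5))
           = Σ P(x) log₂(P(x)) + log₂(5)
           = log₂(5) - H(P)

H(P) = -Σ P(x) log₂(P(x)):
  -P(1)·log₂(P(1)) = -(0.4187)·log₂(0.4187) = 0.52589
  -P(2)·log₂(P(2)) = -(0.2531)·log₂(0.2531) = 0.50170
  -P(3)·log₂(P(3)) = -(0.081)·log₂(0.081) = 0.29370
  -P(4)·log₂(P(4)) = -(0.2029)·log₂(0.2029) = 0.46691
  -P(5)·log₂(P(5)) = -(0.0443)·log₂(0.0443) = 0.19920
H(P) = 0.52589 + 0.50170 + 0.29370 + 0.46691 + 0.19920 = 1.98740 bits

log₂(5) = 2.32193 bits

D_KL(P||U) = 2.32193 - 1.98740 = 0.33453 ≈ 0.3345 bits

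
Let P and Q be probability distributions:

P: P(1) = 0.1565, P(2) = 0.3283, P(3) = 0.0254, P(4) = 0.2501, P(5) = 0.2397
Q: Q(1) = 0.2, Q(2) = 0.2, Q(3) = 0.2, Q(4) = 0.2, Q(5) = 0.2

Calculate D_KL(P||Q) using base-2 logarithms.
0.2470 bits

D_KL(P||Q) = Σ P(x) log₂(P(x)/Q(x))

Computing term by term:
  P(1)·log₂(P(1)/Q(1)) = 0.1565·log₂(0.1565/0.2) = -0.05538
  P(2)·log₂(P(2)/Q(2)) = 0.3283·log₂(0.3283/0.2) = 0.23474
  P(3)·log₂(P(3)/Q(3)) = 0.0254·log₂(0.0254/0.2) = -0.07562
  P(4)·log₂(P(4)/Q(4)) = 0.2501·log₂(0.2501/0.2) = 0.08066
  P(5)·log₂(P(5)/Q(5)) = 0.2397·log₂(0.2397/0.2) = 0.06262

D_KL(P||Q) = -0.05538 + 0.23474 - 0.07562 + 0.08066 + 0.06262 = 0.24702 ≈ 0.2470 bits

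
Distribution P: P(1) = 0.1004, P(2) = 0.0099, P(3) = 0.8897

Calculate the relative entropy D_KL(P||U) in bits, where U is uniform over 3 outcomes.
1.0361 bits

U(i) = 1/3 for all i

D_KL(P||U) = Σ P(x) log₂(P(x) / (1/3))
           = Σ P(x) log₂(P(x)) + log₂(3)
           = log₂(3) - H(P)

H(P) = -Σ P(x) log₂(P(x)):
  -P(1)·log₂(P(1)) = -(0.1004)·log₂(0.1004) = 0.33294
  -P(2)·log₂(P(2)) = -(0.0099)·log₂(0.0099) = 0.06592
  -P(3)·log₂(P(3)) = -(0.8897)·log₂(0.8897) = 0.15001
H(P) = 0.33294 + 0.06592 + 0.15001 = 0.54887 bits

log₂(3) = 1.58496 bits

D_KL(P||U) = 1.58496 - 0.54887 = 1.03609 ≈ 1.0361 bits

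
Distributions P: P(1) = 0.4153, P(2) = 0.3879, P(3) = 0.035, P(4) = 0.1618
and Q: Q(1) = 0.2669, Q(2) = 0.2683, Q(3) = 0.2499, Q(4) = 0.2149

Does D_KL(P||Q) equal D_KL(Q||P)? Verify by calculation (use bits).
D_KL(P||Q) = 0.3057 bits, D_KL(Q||P) = 0.4838 bits. No — D_KL(P||Q) ≠ D_KL(Q||P) for this pair.

D_KL(P||Q) = Σ P(x) log₂(P(x)/Q(x))

Computing term by term:
  P(1)·log₂(P(1)/Q(1)) = 0.4153·log₂(0.4153/0.2669) = 0.26490
  P(2)·log₂(P(2)/Q(2)) = 0.3879·log₂(0.3879/0.2683) = 0.20630
  P(3)·log₂(P(3)/Q(3)) = 0.035·log₂(0.035/0.2499) = -0.09926
  P(4)·log₂(P(4)/Q(4)) = 0.1618·log₂(0.1618/0.2149) = -0.06625

D_KL(P||Q) = 0.26490 + 0.20630 - 0.09926 - 0.06625 = 0.30569 ≈ 0.3057 bits

D_KL(Q||P) = Σ Q(x) log₂(Q(x)/P(x))

Computing term by term:
  Q(1)·log₂(Q(1)/P(1)) = 0.2669·log₂(0.2669/0.4153) = -0.17024
  Q(2)·log₂(Q(2)/P(2)) = 0.2683·log₂(0.2683/0.3879) = -0.14269
  Q(3)·log₂(Q(3)/P(3)) = 0.2499·log₂(0.2499/0.035) = 0.70870
  Q(4)·log₂(Q(4)/P(4)) = 0.2149·log₂(0.2149/0.1618) = 0.08799

D_KL(Q||P) = -0.17024 - 0.14269 + 0.70870 + 0.08799 = 0.48376 ≈ 0.4838 bits

These are NOT equal (difference: 0.1781 bits). KL divergence is asymmetric: D_KL(P||Q) ≠ D_KL(Q||P) in general.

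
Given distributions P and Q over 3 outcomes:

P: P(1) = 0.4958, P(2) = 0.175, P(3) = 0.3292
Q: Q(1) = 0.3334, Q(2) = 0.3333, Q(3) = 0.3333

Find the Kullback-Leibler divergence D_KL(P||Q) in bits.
0.1153 bits

D_KL(P||Q) = Σ P(x) log₂(P(x)/Q(x))

Computing term by term:
  P(1)·log₂(P(1)/Q(1)) = 0.4958·log₂(0.4958/0.3334) = 0.28385
  P(2)·log₂(P(2)/Q(2)) = 0.175·log₂(0.175/0.3333) = -0.16266
  P(3)·log₂(P(3)/Q(3)) = 0.3292·log₂(0.3292/0.3333) = -0.00588

D_KL(P||Q) = 0.28385 - 0.16266 - 0.00588 = 0.11531 ≈ 0.1153 bits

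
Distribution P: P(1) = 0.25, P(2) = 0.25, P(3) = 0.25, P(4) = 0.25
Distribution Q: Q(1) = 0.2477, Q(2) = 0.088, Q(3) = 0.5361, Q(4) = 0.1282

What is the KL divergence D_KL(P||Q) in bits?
0.3457 bits

D_KL(P||Q) = Σ P(x) log₂(P(x)/Q(x))

Computing term by term:
  P(1)·log₂(P(1)/Q(1)) = 0.25·log₂(0.25/0.2477) = 0.00333
  P(2)·log₂(P(2)/Q(2)) = 0.25·log₂(0.25/0.088) = 0.37659
  P(3)·log₂(P(3)/Q(3)) = 0.25·log₂(0.25/0.5361) = -0.27514
  P(4)·log₂(P(4)/Q(4)) = 0.25·log₂(0.25/0.1282) = 0.24088

D_KL(P||Q) = 0.00333 + 0.37659 - 0.27514 + 0.24088 = 0.34566 ≈ 0.3457 bits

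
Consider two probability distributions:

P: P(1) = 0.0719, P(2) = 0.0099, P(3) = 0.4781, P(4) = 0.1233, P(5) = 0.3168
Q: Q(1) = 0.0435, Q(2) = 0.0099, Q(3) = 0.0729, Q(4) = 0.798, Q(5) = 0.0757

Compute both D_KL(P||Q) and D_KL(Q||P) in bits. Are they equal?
D_KL(P||Q) = 1.6714 bits, D_KL(Q||P) = 1.7643 bits. No, they are not equal.

D_KL(P||Q) = Σ P(x) log₂(P(x)/Q(x))

Computing term by term:
  P(1)·log₂(P(1)/Q(1)) = 0.0719·log₂(0.0719/0.0435) = 0.05213
  P(2)·log₂(P(2)/Q(2)) = 0.0099·log₂(0.0099/0.0099) = 0.00000
  P(3)·log₂(P(3)/Q(3)) = 0.4781·log₂(0.4781/0.0729) = 1.29724
  P(4)·log₂(P(4)/Q(4)) = 0.1233·log₂(0.1233/0.798) = -0.33220
  P(5)·log₂(P(5)/Q(5)) = 0.3168·log₂(0.3168/0.0757) = 0.65426

D_KL(P||Q) = 0.05213 + 0.00000 + 1.29724 - 0.33220 + 0.65426 = 1.67143 ≈ 1.6714 bits

D_KL(Q||P) = Σ Q(x) log₂(Q(x)/P(x))

Computing term by term:
  Q(1)·log₂(Q(1)/P(1)) = 0.0435·log₂(0.0435/0.0719) = -0.03154
  Q(2)·log₂(Q(2)/P(2)) = 0.0099·log₂(0.0099/0.0099) = 0.00000
  Q(3)·log₂(Q(3)/P(3)) = 0.0729·log₂(0.0729/0.4781) = -0.19780
  Q(4)·log₂(Q(4)/P(4)) = 0.798·log₂(0.798/0.1233) = 2.14998
  Q(5)·log₂(Q(5)/P(5)) = 0.0757·log₂(0.0757/0.3168) = -0.15634

D_KL(Q||P) = -0.03154 + 0.00000 - 0.19780 + 2.14998 - 0.15634 = 1.76430 ≈ 1.7643 bits

These are NOT equal (difference: 0.0929 bits). KL divergence is asymmetric: D_KL(P||Q) ≠ D_KL(Q||P) in general.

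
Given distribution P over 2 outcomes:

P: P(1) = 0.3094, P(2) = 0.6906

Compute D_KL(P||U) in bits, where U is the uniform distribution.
0.1075 bits

U(i) = 1/2 for all i

D_KL(P||U) = Σ P(x) log₂(P(x) / (1/2))
           = Σ P(x) log₂(P(x)) + log₂(2)
           = log₂(2) - H(P)

H(P) = -Σ P(x) log₂(P(x)):
  -P(1)·log₂(P(1)) = -(0.3094)·log₂(0.3094) = 0.52365
  -P(2)·log₂(P(2)) = -(0.6906)·log₂(0.6906) = 0.36883
H(P) = 0.52365 + 0.36883 = 0.89248 bits

log₂(2) = 1.00000 bits

D_KL(P||U) = 1.00000 - 0.89248 = 0.10752 ≈ 0.1075 bits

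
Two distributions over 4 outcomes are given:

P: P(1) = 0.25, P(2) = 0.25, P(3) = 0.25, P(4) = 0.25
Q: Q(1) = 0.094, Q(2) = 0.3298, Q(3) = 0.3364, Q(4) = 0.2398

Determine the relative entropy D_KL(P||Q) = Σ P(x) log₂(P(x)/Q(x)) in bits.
0.1608 bits

D_KL(P||Q) = Σ P(x) log₂(P(x)/Q(x))

Computing term by term:
  P(1)·log₂(P(1)/Q(1)) = 0.25·log₂(0.25/0.094) = 0.35280
  P(2)·log₂(P(2)/Q(2)) = 0.25·log₂(0.25/0.3298) = -0.09992
  P(3)·log₂(P(3)/Q(3)) = 0.25·log₂(0.25/0.3364) = -0.10706
  P(4)·log₂(P(4)/Q(4)) = 0.25·log₂(0.25/0.2398) = 0.01502

D_KL(P||Q) = 0.35280 - 0.09992 - 0.10706 + 0.01502 = 0.16084 ≈ 0.1608 bits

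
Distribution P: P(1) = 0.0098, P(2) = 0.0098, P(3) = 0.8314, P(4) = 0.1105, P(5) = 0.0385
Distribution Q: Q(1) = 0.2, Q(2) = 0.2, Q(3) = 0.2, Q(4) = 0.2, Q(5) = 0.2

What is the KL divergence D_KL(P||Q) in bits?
1.4376 bits

D_KL(P||Q) = Σ P(x) log₂(P(x)/Q(x))

Computing term by term:
  P(1)·log₂(P(1)/Q(1)) = 0.0098·log₂(0.0098/0.2) = -0.04264
  P(2)·log₂(P(2)/Q(2)) = 0.0098·log₂(0.0098/0.2) = -0.04264
  P(3)·log₂(P(3)/Q(3)) = 0.8314·log₂(0.8314/0.2) = 1.70898
  P(4)·log₂(P(4)/Q(4)) = 0.1105·log₂(0.1105/0.2) = -0.09458
  P(5)·log₂(P(5)/Q(5)) = 0.0385·log₂(0.0385/0.2) = -0.09152

D_KL(P||Q) = -0.04264 - 0.04264 + 1.70898 - 0.09458 - 0.09152 = 1.43760 ≈ 1.4376 bits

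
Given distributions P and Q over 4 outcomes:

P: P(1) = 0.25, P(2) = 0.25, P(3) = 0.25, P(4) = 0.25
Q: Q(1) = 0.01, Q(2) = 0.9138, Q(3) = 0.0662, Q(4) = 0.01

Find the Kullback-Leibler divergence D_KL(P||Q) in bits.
2.3337 bits

D_KL(P||Q) = Σ P(x) log₂(P(x)/Q(x))

Computing term by term:
  P(1)·log₂(P(1)/Q(1)) = 0.25·log₂(0.25/0.01) = 1.16096
  P(2)·log₂(P(2)/Q(2)) = 0.25·log₂(0.25/0.9138) = -0.46749
  P(3)·log₂(P(3)/Q(3)) = 0.25·log₂(0.25/0.0662) = 0.47926
  P(4)·log₂(P(4)/Q(4)) = 0.25·log₂(0.25/0.01) = 1.16096

D_KL(P||Q) = 1.16096 - 0.46749 + 0.47926 + 1.16096 = 2.33369 ≈ 2.3337 bits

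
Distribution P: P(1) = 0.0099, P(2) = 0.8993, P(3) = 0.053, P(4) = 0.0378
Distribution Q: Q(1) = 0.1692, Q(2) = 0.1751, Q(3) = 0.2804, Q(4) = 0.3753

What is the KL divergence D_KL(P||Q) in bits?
1.8298 bits

D_KL(P||Q) = Σ P(x) log₂(P(x)/Q(x))

Computing term by term:
  P(1)·log₂(P(1)/Q(1)) = 0.0099·log₂(0.0099/0.1692) = -0.04054
  P(2)·log₂(P(2)/Q(2)) = 0.8993·log₂(0.8993/0.1751) = 2.12291
  P(3)·log₂(P(3)/Q(3)) = 0.053·log₂(0.053/0.2804) = -0.12738
  P(4)·log₂(P(4)/Q(4)) = 0.0378·log₂(0.0378/0.3753) = -0.12518

D_KL(P||Q) = -0.04054 + 2.12291 - 0.12738 - 0.12518 = 1.82981 ≈ 1.8298 bits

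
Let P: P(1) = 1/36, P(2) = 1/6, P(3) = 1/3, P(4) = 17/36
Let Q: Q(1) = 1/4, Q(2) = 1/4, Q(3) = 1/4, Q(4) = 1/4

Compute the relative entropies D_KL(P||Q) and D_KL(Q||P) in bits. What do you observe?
D_KL(P||Q) = 0.3861 bits, D_KL(Q||P) = 0.6056 bits. The two directions give different values (D_KL(Q||P) exceeds D_KL(P||Q) by 0.2195 bits): KL divergence is asymmetric.

D_KL(P||Q) = Σ P(x) log₂(P(x)/Q(x))

Computing term by term:
  P(1)·log₂(P(1)/Q(1)) = (1/36)·log₂((1/36)/(1/4)) = -0.08805
  P(2)·log₂(P(2)/Q(2)) = (1/6)·log₂((1/6)/(1/4)) = -0.09749
  P(3)·log₂(P(3)/Q(3)) = (1/3)·log₂((1/3)/(1/4)) = 0.13835
  P(4)·log₂(P(4)/Q(4)) = (17/36)·log₂((17/36)/(1/4)) = 0.43328

D_KL(P||Q) = -0.08805 - 0.09749 + 0.13835 + 0.43328 = 0.38609 ≈ 0.3861 bits

D_KL(Q||P) = Σ Q(x) log₂(Q(x)/P(x))

Computing term by term:
  Q(1)·log₂(Q(1)/P(1)) = (1/4)·log₂((1/4)/(1/36)) = 0.79248
  Q(2)·log₂(Q(2)/P(2)) = (1/4)·log₂((1/4)/(1/6)) = 0.14624
  Q(3)·log₂(Q(3)/P(3)) = (1/4)·log₂((1/4)/(1/3)) = -0.10376
  Q(4)·log₂(Q(4)/P(4)) = (1/4)·log₂((1/4)/(17/36)) = -0.22938

D_KL(Q||P) = 0.79248 + 0.14624 - 0.10376 - 0.22938 = 0.60558 ≈ 0.6056 bits

These are NOT equal (difference: 0.2195 bits). KL divergence is asymmetric: D_KL(P||Q) ≠ D_KL(Q||P) in general.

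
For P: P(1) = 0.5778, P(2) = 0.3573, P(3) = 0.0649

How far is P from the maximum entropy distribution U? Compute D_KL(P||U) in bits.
0.3411 bits

U(i) = 1/3 for all i

D_KL(P||U) = Σ P(x) log₂(P(x) / (1/3))
           = Σ P(x) log₂(P(x)) + log₂(3)
           = log₂(3) - H(P)

H(P) = -Σ P(x) log₂(P(x)):
  -P(1)·log₂(P(1)) = -(0.5778)·log₂(0.5778) = 0.45725
  -P(2)·log₂(P(2)) = -(0.3573)·log₂(0.3573) = 0.53052
  -P(3)·log₂(P(3)) = -(0.0649)·log₂(0.0649) = 0.25607
H(P) = 0.45725 + 0.53052 + 0.25607 = 1.24384 bits

log₂(3) = 1.58496 bits

D_KL(P||U) = 1.58496 - 1.24384 = 0.34112 ≈ 0.3411 bits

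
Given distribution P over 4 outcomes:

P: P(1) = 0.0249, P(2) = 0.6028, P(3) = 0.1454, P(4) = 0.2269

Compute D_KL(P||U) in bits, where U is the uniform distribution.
0.5371 bits

U(i) = 1/4 for all i

D_KL(P||U) = Σ P(x) log₂(P(x) / (1/4))
           = Σ P(x) log₂(P(x)) + log₂(4)
           = log₂(4) - H(P)

H(P) = -Σ P(x) log₂(P(x)):
  -P(1)·log₂(P(1)) = -(0.0249)·log₂(0.0249) = 0.13266
  -P(2)·log₂(P(2)) = -(0.6028)·log₂(0.6028) = 0.44019
  -P(3)·log₂(P(3)) = -(0.1454)·log₂(0.1454) = 0.40449
  -P(4)·log₂(P(4)) = -(0.2269)·log₂(0.2269) = 0.48554
H(P) = 0.13266 + 0.44019 + 0.40449 + 0.48554 = 1.46288 bits

log₂(4) = 2.00000 bits

D_KL(P||U) = 2.00000 - 1.46288 = 0.53712 ≈ 0.5371 bits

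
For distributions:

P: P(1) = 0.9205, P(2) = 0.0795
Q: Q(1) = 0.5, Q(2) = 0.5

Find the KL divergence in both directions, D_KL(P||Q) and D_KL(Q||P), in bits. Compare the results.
D_KL(P||Q) = 0.5996 bits, D_KL(Q||P) = 0.8862 bits. D_KL(Q||P) is larger than D_KL(P||Q) by 0.2866 bits; the two directions differ.

D_KL(P||Q) = Σ P(x) log₂(P(x)/Q(x))

Computing term by term:
  P(1)·log₂(P(1)/Q(1)) = 0.9205·log₂(0.9205/0.5) = 0.81049
  P(2)·log₂(P(2)/Q(2)) = 0.0795·log₂(0.0795/0.5) = -0.21091

D_KL(P||Q) = 0.81049 - 0.21091 = 0.59958 ≈ 0.5996 bits

D_KL(Q||P) = Σ Q(x) log₂(Q(x)/P(x))

Computing term by term:
  Q(1)·log₂(Q(1)/P(1)) = 0.5·log₂(0.5/0.9205) = -0.44024
  Q(2)·log₂(Q(2)/P(2)) = 0.5·log₂(0.5/0.0795) = 1.32645

D_KL(Q||P) = -0.44024 + 1.32645 = 0.88621 ≈ 0.8862 bits

These are NOT equal (difference: 0.2866 bits). KL divergence is asymmetric: D_KL(P||Q) ≠ D_KL(Q||P) in general.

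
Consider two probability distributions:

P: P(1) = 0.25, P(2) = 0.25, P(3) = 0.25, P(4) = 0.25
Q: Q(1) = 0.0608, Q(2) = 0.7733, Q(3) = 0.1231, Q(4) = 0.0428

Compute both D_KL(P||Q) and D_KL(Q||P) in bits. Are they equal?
D_KL(P||Q) = 0.9948 bits, D_KL(Q||P) = 0.9010 bits. No, they are not equal.

D_KL(P||Q) = Σ P(x) log₂(P(x)/Q(x))

Computing term by term:
  P(1)·log₂(P(1)/Q(1)) = 0.25·log₂(0.25/0.0608) = 0.50995
  P(2)·log₂(P(2)/Q(2)) = 0.25·log₂(0.25/0.7733) = -0.40728
  P(3)·log₂(P(3)/Q(3)) = 0.25·log₂(0.25/0.1231) = 0.25552
  P(4)·log₂(P(4)/Q(4)) = 0.25·log₂(0.25/0.0428) = 0.63656

D_KL(P||Q) = 0.50995 - 0.40728 + 0.25552 + 0.63656 = 0.99475 ≈ 0.9948 bits

D_KL(Q||P) = Σ Q(x) log₂(Q(x)/P(x))

Computing term by term:
  Q(1)·log₂(Q(1)/P(1)) = 0.0608·log₂(0.0608/0.25) = -0.12402
  Q(2)·log₂(Q(2)/P(2)) = 0.7733·log₂(0.7733/0.25) = 1.25978
  Q(3)·log₂(Q(3)/P(3)) = 0.1231·log₂(0.1231/0.25) = -0.12582
  Q(4)·log₂(Q(4)/P(4)) = 0.0428·log₂(0.0428/0.25) = -0.10898

D_KL(Q||P) = -0.12402 + 1.25978 - 0.12582 - 0.10898 = 0.90096 ≈ 0.9010 bits

These are NOT equal (difference: 0.0938 bits). KL divergence is asymmetric: D_KL(P||Q) ≠ D_KL(Q||P) in general.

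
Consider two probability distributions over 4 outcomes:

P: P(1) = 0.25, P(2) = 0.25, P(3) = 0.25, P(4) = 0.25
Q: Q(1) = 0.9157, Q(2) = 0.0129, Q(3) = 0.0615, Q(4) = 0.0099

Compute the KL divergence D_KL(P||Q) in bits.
2.2713 bits

D_KL(P||Q) = Σ P(x) log₂(P(x)/Q(x))

Computing term by term:
  P(1)·log₂(P(1)/Q(1)) = 0.25·log₂(0.25/0.9157) = -0.46824
  P(2)·log₂(P(2)/Q(2)) = 0.25·log₂(0.25/0.0129) = 1.06912
  P(3)·log₂(P(3)/Q(3)) = 0.25·log₂(0.25/0.0615) = 0.50582
  P(4)·log₂(P(4)/Q(4)) = 0.25·log₂(0.25/0.0099) = 1.16459

D_KL(P||Q) = -0.46824 + 1.06912 + 0.50582 + 1.16459 = 2.27129 ≈ 2.2713 bits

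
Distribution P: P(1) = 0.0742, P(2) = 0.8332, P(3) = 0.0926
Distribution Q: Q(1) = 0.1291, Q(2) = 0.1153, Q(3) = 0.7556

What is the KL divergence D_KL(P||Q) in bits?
2.0376 bits

D_KL(P||Q) = Σ P(x) log₂(P(x)/Q(x))

Computing term by term:
  P(1)·log₂(P(1)/Q(1)) = 0.0742·log₂(0.0742/0.1291) = -0.05929
  P(2)·log₂(P(2)/Q(2)) = 0.8332·log₂(0.8332/0.1153) = 2.37734
  P(3)·log₂(P(3)/Q(3)) = 0.0926·log₂(0.0926/0.7556) = -0.28044

D_KL(P||Q) = -0.05929 + 2.37734 - 0.28044 = 2.03761 ≈ 2.0376 bits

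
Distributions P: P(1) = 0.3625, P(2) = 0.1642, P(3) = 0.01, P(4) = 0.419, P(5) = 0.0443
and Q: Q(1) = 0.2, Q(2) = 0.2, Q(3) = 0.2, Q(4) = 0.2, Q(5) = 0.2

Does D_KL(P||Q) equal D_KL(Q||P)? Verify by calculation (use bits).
D_KL(P||Q) = 0.5718 bits, D_KL(Q||P) = 0.9712 bits. No — D_KL(P||Q) ≠ D_KL(Q||P) for this pair.

D_KL(P||Q) = Σ P(x) log₂(P(x)/Q(x))

Computing term by term:
  P(1)·log₂(P(1)/Q(1)) = 0.3625·log₂(0.3625/0.2) = 0.31102
  P(2)·log₂(P(2)/Q(2)) = 0.1642·log₂(0.1642/0.2) = -0.04672
  P(3)·log₂(P(3)/Q(3)) = 0.01·log₂(0.01/0.2) = -0.04322
  P(4)·log₂(P(4)/Q(4)) = 0.419·log₂(0.419/0.2) = 0.44705
  P(5)·log₂(P(5)/Q(5)) = 0.0443·log₂(0.0443/0.2) = -0.09634

D_KL(P||Q) = 0.31102 - 0.04672 - 0.04322 + 0.44705 - 0.09634 = 0.57179 ≈ 0.5718 bits

D_KL(Q||P) = Σ Q(x) log₂(Q(x)/P(x))

Computing term by term:
  Q(1)·log₂(Q(1)/P(1)) = 0.2·log₂(0.2/0.3625) = -0.17160
  Q(2)·log₂(Q(2)/P(2)) = 0.2·log₂(0.2/0.1642) = 0.05691
  Q(3)·log₂(Q(3)/P(3)) = 0.2·log₂(0.2/0.01) = 0.86439
  Q(4)·log₂(Q(4)/P(4)) = 0.2·log₂(0.2/0.419) = -0.21339
  Q(5)·log₂(Q(5)/P(5)) = 0.2·log₂(0.2/0.0443) = 0.43492

D_KL(Q||P) = -0.17160 + 0.05691 + 0.86439 - 0.21339 + 0.43492 = 0.97123 ≈ 0.9712 bits

These are NOT equal (difference: 0.3994 bits). KL divergence is asymmetric: D_KL(P||Q) ≠ D_KL(Q||P) in general.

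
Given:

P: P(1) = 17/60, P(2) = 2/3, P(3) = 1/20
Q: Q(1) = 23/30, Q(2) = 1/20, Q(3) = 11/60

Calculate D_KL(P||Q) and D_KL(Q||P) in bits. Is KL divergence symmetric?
D_KL(P||Q) = 1.9907 bits, D_KL(Q||P) = 1.2578 bits. No, KL divergence is not symmetric.

D_KL(P||Q) = Σ P(x) log₂(P(x)/Q(x))

Computing term by term:
  P(1)·log₂(P(1)/Q(1)) = (17/60)·log₂((17/60)/(23/30)) = -0.40689
  P(2)·log₂(P(2)/Q(2)) = (2/3)·log₂((2/3)/(1/20)) = 2.49131
  P(3)·log₂(P(3)/Q(3)) = (1/20)·log₂((1/20)/(11/60)) = -0.09372

D_KL(P||Q) = -0.40689 + 2.49131 - 0.09372 = 1.99070 ≈ 1.9907 bits

D_KL(Q||P) = Σ Q(x) log₂(Q(x)/P(x))

Computing term by term:
  Q(1)·log₂(Q(1)/P(1)) = (23/30)·log₂((23/30)/(17/60)) = 1.10101
  Q(2)·log₂(Q(2)/P(2)) = (1/20)·log₂((1/20)/(2/3)) = -0.18685
  Q(3)·log₂(Q(3)/P(3)) = (11/60)·log₂((11/60)/(1/20)) = 0.34365

D_KL(Q||P) = 1.10101 - 0.18685 + 0.34365 = 1.25781 ≈ 1.2578 bits

These are NOT equal (difference: 0.7329 bits). KL divergence is asymmetric: D_KL(P||Q) ≠ D_KL(Q||P) in general.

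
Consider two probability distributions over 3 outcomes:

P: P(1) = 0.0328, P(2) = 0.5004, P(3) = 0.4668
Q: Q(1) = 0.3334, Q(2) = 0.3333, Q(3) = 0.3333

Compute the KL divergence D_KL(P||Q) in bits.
0.4105 bits

D_KL(P||Q) = Σ P(x) log₂(P(x)/Q(x))

Computing term by term:
  P(1)·log₂(P(1)/Q(1)) = 0.0328·log₂(0.0328/0.3334) = -0.10973
  P(2)·log₂(P(2)/Q(2)) = 0.5004·log₂(0.5004/0.3333) = 0.29336
  P(3)·log₂(P(3)/Q(3)) = 0.4668·log₂(0.4668/0.3333) = 0.22686

D_KL(P||Q) = -0.10973 + 0.29336 + 0.22686 = 0.41049 ≈ 0.4105 bits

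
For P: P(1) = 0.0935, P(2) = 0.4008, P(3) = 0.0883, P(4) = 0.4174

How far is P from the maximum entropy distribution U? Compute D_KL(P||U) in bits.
0.3164 bits

U(i) = 1/4 for all i

D_KL(P||U) = Σ P(x) log₂(P(x) / (1/4))
           = Σ P(x) log₂(P(x)) + log₂(4)
           = log₂(4) - H(P)

H(P) = -Σ P(x) log₂(P(x)):
  -P(1)·log₂(P(1)) = -(0.0935)·log₂(0.0935) = 0.31967
  -P(2)·log₂(P(2)) = -(0.4008)·log₂(0.4008) = 0.52867
  -P(3)·log₂(P(3)) = -(0.0883)·log₂(0.0883) = 0.30918
  -P(4)·log₂(P(4)) = -(0.4174)·log₂(0.4174) = 0.52613
H(P) = 0.31967 + 0.52867 + 0.30918 + 0.52613 = 1.68365 bits

log₂(4) = 2.00000 bits

D_KL(P||U) = 2.00000 - 1.68365 = 0.31635 ≈ 0.3164 bits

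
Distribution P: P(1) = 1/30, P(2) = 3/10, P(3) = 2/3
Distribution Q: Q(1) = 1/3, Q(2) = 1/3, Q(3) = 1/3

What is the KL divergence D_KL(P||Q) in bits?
0.5103 bits

D_KL(P||Q) = Σ P(x) log₂(P(x)/Q(x))

Computing term by term:
  P(1)·log₂(P(1)/Q(1)) = (1/30)·log₂((1/30)/(1/3)) = -0.11073
  P(2)·log₂(P(2)/Q(2)) = (3/10)·log₂((3/10)/(1/3)) = -0.04560
  P(3)·log₂(P(3)/Q(3)) = (2/3)·log₂((2/3)/(1/3)) = 0.66667

D_KL(P||Q) = -0.11073 - 0.04560 + 0.66667 = 0.51034 ≈ 0.5103 bits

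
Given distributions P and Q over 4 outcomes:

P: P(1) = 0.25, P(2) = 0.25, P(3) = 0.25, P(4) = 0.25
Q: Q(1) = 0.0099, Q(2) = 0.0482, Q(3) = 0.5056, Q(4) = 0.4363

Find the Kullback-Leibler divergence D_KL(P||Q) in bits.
1.3034 bits

D_KL(P||Q) = Σ P(x) log₂(P(x)/Q(x))

Computing term by term:
  P(1)·log₂(P(1)/Q(1)) = 0.25·log₂(0.25/0.0099) = 1.16459
  P(2)·log₂(P(2)/Q(2)) = 0.25·log₂(0.25/0.0482) = 0.59371
  P(3)·log₂(P(3)/Q(3)) = 0.25·log₂(0.25/0.5056) = -0.25402
  P(4)·log₂(P(4)/Q(4)) = 0.25·log₂(0.25/0.4363) = -0.20085

D_KL(P||Q) = 1.16459 + 0.59371 - 0.25402 - 0.20085 = 1.30343 ≈ 1.3034 bits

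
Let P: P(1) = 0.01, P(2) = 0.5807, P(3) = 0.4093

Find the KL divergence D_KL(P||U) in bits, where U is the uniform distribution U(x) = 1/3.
0.5357 bits

U(i) = 1/3 for all i

D_KL(P||U) = Σ P(x) log₂(P(x) / (1/3))
           = Σ P(x) log₂(P(x)) + log₂(3)
           = log₂(3) - H(P)

H(P) = -Σ P(x) log₂(P(x)):
  -P(1)·log₂(P(1)) = -(0.01)·log₂(0.01) = 0.06644
  -P(2)·log₂(P(2)) = -(0.5807)·log₂(0.5807) = 0.45535
  -P(3)·log₂(P(3)) = -(0.4093)·log₂(0.4093) = 0.52749
H(P) = 0.06644 + 0.45535 + 0.52749 = 1.04928 bits

log₂(3) = 1.58496 bits

D_KL(P||U) = 1.58496 - 1.04928 = 0.53568 ≈ 0.5357 bits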